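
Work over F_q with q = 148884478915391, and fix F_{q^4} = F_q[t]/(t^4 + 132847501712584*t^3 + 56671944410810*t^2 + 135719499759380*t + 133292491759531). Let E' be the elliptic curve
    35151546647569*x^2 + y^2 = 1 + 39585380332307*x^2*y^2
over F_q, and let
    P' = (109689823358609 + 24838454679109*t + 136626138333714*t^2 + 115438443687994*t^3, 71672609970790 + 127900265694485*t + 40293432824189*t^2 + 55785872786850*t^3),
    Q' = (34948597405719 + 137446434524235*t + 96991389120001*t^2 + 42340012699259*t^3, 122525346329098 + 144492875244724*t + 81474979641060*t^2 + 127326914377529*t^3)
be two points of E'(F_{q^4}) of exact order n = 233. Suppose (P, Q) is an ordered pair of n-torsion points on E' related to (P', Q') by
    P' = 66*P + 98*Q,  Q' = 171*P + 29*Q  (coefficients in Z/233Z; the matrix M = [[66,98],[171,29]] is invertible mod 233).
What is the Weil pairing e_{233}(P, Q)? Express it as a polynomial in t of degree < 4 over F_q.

58096664700025 + 138492896515938*t + 118757757958552*t^2 + 38005502697683*t^3

e_{233} is bilinear + alternating on E[233], so e_{233}(66*P + 98*Q, 171*P + 29*Q) = e_{233}(P,Q)^(66*29-98*171).
66*29 - 98*171 = -14844; reduced mod 233: det = 68, inverse 24.
Edwards->Montgomery: u=(1+y)/(1-y), v=u/x -> 27974550935039v^2=u^3+84346956731397u^2+u; then x_W=73333781036511u+12456154496646: y^2=x^3+55014131343165*x+126304174769680.
Miller loop for e_{233} over F_{148884478915391^4}: bits of 233 = 11101001; 7 double steps + 4 add steps, l/v at each.
The quotient is 35405063644508 + 129540332227150*t + 94798522303824*t^2 + 13304517621726*t^3.
Thus e_{233}(P,Q) = 58096664700025 + 138492896515938*t + 118757757958552*t^2 + 38005502697683*t^3.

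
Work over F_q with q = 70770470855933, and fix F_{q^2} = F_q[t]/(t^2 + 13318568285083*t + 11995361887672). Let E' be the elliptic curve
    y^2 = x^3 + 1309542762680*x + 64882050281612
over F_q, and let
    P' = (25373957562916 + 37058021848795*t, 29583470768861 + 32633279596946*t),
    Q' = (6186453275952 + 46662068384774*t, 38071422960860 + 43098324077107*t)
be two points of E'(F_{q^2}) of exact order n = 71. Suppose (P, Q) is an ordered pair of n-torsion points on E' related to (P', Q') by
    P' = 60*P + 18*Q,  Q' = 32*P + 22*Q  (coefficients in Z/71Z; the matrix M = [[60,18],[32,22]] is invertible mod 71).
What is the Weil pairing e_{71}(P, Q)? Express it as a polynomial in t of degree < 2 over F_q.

Since e_{71}(P,P)=e_{71}(Q,Q)=1 and e_{71}(Q,P)=e_{71}(P,Q)^{-1}, expanding e_{71}(60*P + 18*Q,32*P + 22*Q) leaves e(P,Q)^det(M).
60*22 - 18*32 = 744; reduced mod 71: det = 34, inverse 23.
n = 71 = (1000111)_2 (7 bits, wt 4); accumulate f_{71,P'}(Q'+S)/f_{71,P'}(S) along the 6-step ladder.
Miller gives e_{71}(P',Q') = 23011606287691 + 35464369543868*t in F_{70770470855933^2}.
Finally e_{71}(P,Q) = 1567272025517 + 49067566279720*t.

1567272025517 + 49067566279720*t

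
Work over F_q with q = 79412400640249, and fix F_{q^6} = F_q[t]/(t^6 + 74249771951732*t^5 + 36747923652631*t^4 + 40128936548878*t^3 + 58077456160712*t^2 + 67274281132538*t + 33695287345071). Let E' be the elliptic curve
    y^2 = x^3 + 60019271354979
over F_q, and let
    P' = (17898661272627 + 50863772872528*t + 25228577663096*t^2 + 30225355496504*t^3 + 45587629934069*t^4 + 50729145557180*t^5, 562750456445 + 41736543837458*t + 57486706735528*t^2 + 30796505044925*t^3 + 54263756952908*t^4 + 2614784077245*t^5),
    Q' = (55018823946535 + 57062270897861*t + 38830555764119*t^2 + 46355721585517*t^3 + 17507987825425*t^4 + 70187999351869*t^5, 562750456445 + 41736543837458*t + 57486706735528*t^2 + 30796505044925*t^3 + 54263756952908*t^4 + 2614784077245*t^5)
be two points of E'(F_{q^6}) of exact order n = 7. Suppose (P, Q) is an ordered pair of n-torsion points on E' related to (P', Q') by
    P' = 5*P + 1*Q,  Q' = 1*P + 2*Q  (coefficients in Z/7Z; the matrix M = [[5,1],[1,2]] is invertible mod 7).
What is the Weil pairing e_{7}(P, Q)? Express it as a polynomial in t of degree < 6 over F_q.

14882786272081 + 66631822712229*t + 32661392269043*t^2 + 25217686334843*t^3 + 21159814479616*t^4 + 40561494542791*t^5

Under M = [[5,1],[1,2]] in GL_2(Z/7), e_{7}(P',Q') = e_{7}(P,Q)^(5*2-1*1 mod 7).
Inverting 2 mod 7: 4. Thus e_{7}(P,Q) = e(P',Q')^{4}.
n = 7 = (111)_2 (3 bits, wt 3); accumulate f_{7,P'}(Q'+S)/f_{7,P'}(S) along the 2-step ladder.
Miller gives e_{7}(P',Q') = 13774761380569 + 66278373272966*t + 16200482495570*t^2 + 66818951969847*t^3 + 10735452194536*t^4 + 51558276709801*t^5 in F_{79412400640249^6}.
Finally e_{7}(P,Q) = 14882786272081 + 66631822712229*t + 32661392269043*t^2 + 25217686334843*t^3 + 21159814479616*t^4 + 40561494542791*t^5.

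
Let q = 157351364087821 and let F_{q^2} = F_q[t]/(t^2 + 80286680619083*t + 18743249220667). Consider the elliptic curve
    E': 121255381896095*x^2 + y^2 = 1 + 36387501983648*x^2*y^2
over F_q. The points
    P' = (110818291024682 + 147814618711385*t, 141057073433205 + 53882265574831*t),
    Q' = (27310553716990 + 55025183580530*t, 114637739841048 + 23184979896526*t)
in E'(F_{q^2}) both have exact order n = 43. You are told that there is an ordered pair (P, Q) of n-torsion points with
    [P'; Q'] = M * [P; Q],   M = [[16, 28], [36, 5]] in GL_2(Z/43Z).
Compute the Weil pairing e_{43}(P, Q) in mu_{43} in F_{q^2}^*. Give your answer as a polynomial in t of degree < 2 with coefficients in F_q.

149576766593619 + 14113603238937*t

e_{43}(aP+bQ,cP+dQ) = e_{43}(P,Q)^(ad-bc); with (a,b,c,d)=(16,28,36,5) this gives the det-43 law.
det M = 16*5 - 28*36 = -928 = 18 (mod 43); 18^{-1} = 12 (mod 43).
Edwards a_E,d_E -> Montgomery A=53713980638005,B=121265020270281 -> Weierstrass 120787843947043,52713224530808 via alpha=48586631987,beta=60554811000067.
Double-and-add over 101011: 6-1 doublings, 4-1 additions; each step l_{T,T}/v_{2T} or l_{T,P'}/v at Q'+S for random S.
f_P(D_Q)/f_Q(D_P) = 85469391422175 + 79193595917295*t.
Raise to 12: e(P,Q) = 149576766593619 + 14113603238937*t in mu_{43}.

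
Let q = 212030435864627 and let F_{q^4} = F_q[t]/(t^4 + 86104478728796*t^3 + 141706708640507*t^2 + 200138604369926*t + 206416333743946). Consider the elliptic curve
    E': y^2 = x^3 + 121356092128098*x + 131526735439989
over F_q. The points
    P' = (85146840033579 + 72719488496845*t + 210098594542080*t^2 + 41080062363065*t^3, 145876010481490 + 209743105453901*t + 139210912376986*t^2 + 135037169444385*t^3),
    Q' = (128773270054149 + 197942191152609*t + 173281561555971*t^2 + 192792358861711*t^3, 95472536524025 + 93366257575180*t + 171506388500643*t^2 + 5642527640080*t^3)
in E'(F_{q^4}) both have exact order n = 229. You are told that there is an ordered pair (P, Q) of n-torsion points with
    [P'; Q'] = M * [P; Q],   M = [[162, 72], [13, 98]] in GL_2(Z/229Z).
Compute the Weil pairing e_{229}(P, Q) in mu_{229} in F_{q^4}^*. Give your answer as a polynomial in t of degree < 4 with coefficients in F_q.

117007615859344 + 164135035613646*t + 6797143734876*t^2 + 111425793123192*t^3

e_{229}(aP+bQ,cP+dQ) = e_{229}(P,Q)^(ad-bc); with (a,b,c,d)=(162,72,13,98) this gives the det-229 law.
So e_{229}(P,Q) = e_{229}(P',Q')^{25}, since 55*25 = 1 mod 229.
Run Miller on y^2=x^3+121356092128098*x+131526735439989 over F_{212030435864627}: ladder 11100101 (8 bits); e = f_P(D_Q)/f_Q(D_P).
Miller gives e_{229}(P',Q') = 54429175005883 + 101825837591039*t + 152069145669687*t^2 + 141907216903539*t^3 in F_{212030435864627^4}.
Raise to 25: e(P,Q) = 117007615859344 + 164135035613646*t + 6797143734876*t^2 + 111425793123192*t^3 in mu_{229}.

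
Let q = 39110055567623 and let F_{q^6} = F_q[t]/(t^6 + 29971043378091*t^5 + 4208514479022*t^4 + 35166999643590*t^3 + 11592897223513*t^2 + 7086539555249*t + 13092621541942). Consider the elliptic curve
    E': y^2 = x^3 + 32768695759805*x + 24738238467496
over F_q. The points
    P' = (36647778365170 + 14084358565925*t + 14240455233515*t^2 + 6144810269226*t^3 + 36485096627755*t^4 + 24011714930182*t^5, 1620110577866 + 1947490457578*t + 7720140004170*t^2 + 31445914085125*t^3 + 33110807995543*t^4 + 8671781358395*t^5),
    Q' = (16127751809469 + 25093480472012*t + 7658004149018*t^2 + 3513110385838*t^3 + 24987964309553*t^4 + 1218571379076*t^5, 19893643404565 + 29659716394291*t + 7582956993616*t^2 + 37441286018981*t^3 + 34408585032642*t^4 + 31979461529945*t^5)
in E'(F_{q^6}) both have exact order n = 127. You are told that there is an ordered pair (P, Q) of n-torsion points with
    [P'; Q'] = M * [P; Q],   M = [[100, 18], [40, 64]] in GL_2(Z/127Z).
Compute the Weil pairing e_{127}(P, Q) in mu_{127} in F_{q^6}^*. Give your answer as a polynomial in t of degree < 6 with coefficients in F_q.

35150529513345 + 17385413125057*t + 38007285555026*t^2 + 22626481239276*t^3 + 3705450638658*t^4 + 15326436807160*t^5

Since e_{127}(P,P)=e_{127}(Q,Q)=1 and e_{127}(Q,P)=e_{127}(P,Q)^{-1}, expanding e_{127}(100*P + 18*Q,40*P + 64*Q) leaves e(P,Q)^det(M).
det M = 100*64 - 18*40 = 5680 = 92 (mod 127); 92^{-1} = 29 (mod 127).
7-bit Miller (1111111) on E'/F_{39110055567623} with a'=32768695759805, b'=24738238467496: accumulate tangent/chord ratios at Q'+S and P'+S'.
Result: e(P',Q') = 21182747779175 + 16329559245516*t + 2165544677694*t^2 + 12331969957809*t^3 + 36830879238993*t^4 + 21864974986465*t^5.
Finally e_{127}(P,Q) = 35150529513345 + 17385413125057*t + 38007285555026*t^2 + 22626481239276*t^3 + 3705450638658*t^4 + 15326436807160*t^5.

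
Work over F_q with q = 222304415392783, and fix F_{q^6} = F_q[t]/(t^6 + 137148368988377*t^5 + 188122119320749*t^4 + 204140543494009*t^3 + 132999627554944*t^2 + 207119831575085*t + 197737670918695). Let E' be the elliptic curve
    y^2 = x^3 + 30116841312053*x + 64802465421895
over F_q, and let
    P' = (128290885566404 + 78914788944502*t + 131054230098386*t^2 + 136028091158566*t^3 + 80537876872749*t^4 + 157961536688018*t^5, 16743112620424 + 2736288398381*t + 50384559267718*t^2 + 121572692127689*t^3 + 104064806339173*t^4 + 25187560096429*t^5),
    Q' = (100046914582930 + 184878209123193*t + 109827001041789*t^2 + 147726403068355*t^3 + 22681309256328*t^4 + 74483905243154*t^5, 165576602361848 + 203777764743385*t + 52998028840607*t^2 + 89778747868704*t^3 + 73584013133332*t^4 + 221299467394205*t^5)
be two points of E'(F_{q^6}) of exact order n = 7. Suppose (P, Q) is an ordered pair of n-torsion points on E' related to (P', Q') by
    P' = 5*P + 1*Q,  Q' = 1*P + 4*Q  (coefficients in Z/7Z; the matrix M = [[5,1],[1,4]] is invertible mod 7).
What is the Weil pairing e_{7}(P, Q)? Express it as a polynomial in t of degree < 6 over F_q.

e_{7} is bilinear + alternating on E[7], so e_{7}(5*P + 1*Q, 1*P + 4*Q) = e_{7}(P,Q)^(5*4-1*1).
So e_{7}(P,Q) = e_{7}(P',Q')^{3}, since 5*3 = 1 mod 7.
Build f_{7,P'} and f_{7,Q'} via the 3-bit ladder of 7=111_2; evaluate at shifted divisors; quotient in F_{222304415392783^6}.
So e_{7}(P',Q') = 68003856996552 + 137992643919699*t + 62120599618507*t^2 + 172010464660309*t^3 + 106259960455838*t^4 + 170662557858387*t^5.
(68003856996552 + 137992643919699*t + 62120599618507*t^2 + 172010464660309*t^3 + 106259960455838*t^4 + 170662557858387*t^5)^{3} mod (222304415392783,f) = 192613258248016 + 201535677678988*t + 208812800389122*t^2 + 9755593161034*t^3 + 88630482063558*t^4 + 210143713089170*t^5.

192613258248016 + 201535677678988*t + 208812800389122*t^2 + 9755593161034*t^3 + 88630482063558*t^4 + 210143713089170*t^5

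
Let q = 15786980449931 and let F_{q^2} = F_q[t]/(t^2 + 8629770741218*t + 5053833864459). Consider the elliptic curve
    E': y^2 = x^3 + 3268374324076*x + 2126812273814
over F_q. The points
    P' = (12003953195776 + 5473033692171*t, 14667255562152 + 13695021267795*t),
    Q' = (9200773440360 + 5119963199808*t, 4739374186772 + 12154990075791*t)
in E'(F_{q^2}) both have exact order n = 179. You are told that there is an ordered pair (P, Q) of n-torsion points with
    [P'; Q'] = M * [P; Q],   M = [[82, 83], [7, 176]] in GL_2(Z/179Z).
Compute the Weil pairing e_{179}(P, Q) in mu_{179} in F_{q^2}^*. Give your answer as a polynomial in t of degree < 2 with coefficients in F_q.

4274611316560 + 4257301276840*t

The 179-Weil pairing on E[179] over F_{15786980449931} is alternating-bilinear: e_{179}(P',Q') = e_{179}(P,Q)^det(M).
Hence e(P,Q) = e(P',Q')^{129} where 129 = 68^{-1} mod 179.
Run Miller on y^2=x^3+3268374324076*x+2126812273814 over F_{15786980449931}: ladder 10110011 (8 bits); e = f_P(D_Q)/f_Q(D_P).
So e_{179}(P',Q') = 13016133865930 + 13103909010147*t.
(13016133865930 + 13103909010147*t)^{129} mod (15786980449931,f) = 4274611316560 + 4257301276840*t.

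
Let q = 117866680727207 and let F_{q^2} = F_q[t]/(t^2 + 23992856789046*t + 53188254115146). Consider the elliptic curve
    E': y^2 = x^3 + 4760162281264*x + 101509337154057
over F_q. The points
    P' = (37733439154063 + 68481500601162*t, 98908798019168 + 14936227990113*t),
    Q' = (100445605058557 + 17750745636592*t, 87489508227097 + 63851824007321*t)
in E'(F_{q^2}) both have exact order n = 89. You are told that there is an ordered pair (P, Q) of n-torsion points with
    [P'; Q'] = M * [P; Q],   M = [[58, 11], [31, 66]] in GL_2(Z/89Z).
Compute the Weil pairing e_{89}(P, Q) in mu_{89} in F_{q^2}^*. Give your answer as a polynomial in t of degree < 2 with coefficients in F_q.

Alternating bilinearity on E[89] (values in mu_{89} in F_{117866680727207^2}) gives e(P',Q') = e(P,Q)^det(M).
So e_{89}(P,Q) = e_{89}(P',Q')^{39}, since 16*39 = 1 mod 89.
7-bit Miller (1011001) on E'/F_{117866680727207} with a'=4760162281264, b'=101509337154057: accumulate tangent/chord ratios at Q'+S and P'+S'.
So e_{89}(P',Q') = 15486877727318 + 42133305545454*t.
Hence e(P,Q) = 50299879166889 + 94902972683021*t in F_{117866680727207^2}^*.

50299879166889 + 94902972683021*t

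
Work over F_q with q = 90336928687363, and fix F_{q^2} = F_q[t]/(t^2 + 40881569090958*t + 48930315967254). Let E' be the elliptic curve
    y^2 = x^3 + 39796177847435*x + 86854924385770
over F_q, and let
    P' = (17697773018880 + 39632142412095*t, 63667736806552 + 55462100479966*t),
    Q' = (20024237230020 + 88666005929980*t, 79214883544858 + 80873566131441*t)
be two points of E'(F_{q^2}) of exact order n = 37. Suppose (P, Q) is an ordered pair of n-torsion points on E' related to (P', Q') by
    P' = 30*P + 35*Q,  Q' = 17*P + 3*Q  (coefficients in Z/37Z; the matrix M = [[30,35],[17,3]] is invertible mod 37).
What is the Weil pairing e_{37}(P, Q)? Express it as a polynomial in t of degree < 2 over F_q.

9378627814703 + 52688634950298*t

Under M = [[30,35],[17,3]] in GL_2(Z/37), e_{37}(P',Q') = e_{37}(P,Q)^(30*3-35*17 mod 37).
So e_{37}(P,Q) = e_{37}(P',Q')^{20}, since 13*20 = 1 mod 37.
n = 37 = (100101)_2 (6 bits, wt 3); accumulate f_{37,P'}(Q'+S)/f_{37,P'}(S) along the 5-step ladder.
So e_{37}(P',Q') = 13002720356423 + 19848942128100*t.
e_{37}(P,Q) = (13002720356423 + 19848942128100*t)^{20} = 9378627814703 + 52688634950298*t.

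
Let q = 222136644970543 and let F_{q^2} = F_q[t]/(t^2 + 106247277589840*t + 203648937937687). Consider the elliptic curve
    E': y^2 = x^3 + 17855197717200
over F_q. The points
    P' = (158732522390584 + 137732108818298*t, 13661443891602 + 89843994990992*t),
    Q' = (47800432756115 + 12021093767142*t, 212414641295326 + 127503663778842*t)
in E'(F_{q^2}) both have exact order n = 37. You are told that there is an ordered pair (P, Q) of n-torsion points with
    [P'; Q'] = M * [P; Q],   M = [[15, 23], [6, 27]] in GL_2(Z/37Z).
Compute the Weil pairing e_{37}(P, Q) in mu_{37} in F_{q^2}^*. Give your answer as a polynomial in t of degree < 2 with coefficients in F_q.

Under M = [[15,23],[6,27]] in GL_2(Z/37), e_{37}(P',Q') = e_{37}(P,Q)^(15*27-23*6 mod 37).
det(M) mod 37 = 8; its inverse in (Z/37)^* is 14 (check: 8*14 mod 37 = 1).
Double-and-add over 100101: 6-1 doublings, 3-1 additions; each step l_{T,T}/v_{2T} or l_{T,P'}/v at Q'+S for random S.
Miller gives e_{37}(P',Q') = 119638617610138 + 105914371810244*t in F_{222136644970543^2}.
Finally e_{37}(P,Q) = 207412311106686 + 76348285228184*t.

207412311106686 + 76348285228184*t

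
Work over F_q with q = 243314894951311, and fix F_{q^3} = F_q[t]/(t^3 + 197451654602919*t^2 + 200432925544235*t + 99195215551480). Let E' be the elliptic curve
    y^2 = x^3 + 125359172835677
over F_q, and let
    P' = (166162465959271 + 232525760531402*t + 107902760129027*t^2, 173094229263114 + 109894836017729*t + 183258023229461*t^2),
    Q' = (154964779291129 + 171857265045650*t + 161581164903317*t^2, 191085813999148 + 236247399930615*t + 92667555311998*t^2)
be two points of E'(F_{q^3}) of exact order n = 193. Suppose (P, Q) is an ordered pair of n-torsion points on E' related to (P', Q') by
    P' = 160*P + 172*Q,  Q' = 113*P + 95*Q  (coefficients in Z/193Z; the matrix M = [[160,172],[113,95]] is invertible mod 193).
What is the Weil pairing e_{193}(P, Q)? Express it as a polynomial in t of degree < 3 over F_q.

Alternating bilinearity on E[193] (values in mu_{193} in F_{243314894951311^3}) gives e(P',Q') = e(P,Q)^det(M).
160*95 - 172*113 = -4236; reduced mod 193: det = 10, inverse 58.
Double-and-add over 11000001: 8-1 doublings, 3-1 additions; each step l_{T,T}/v_{2T} or l_{T,P'}/v at Q'+S for random S.
So e_{193}(P',Q') = 231642753005316 + 62761222532176*t + 116095781828195*t^2.
Thus e_{193}(P,Q) = 173347335816607 + 96816396253753*t + 144833070514095*t^2.

173347335816607 + 96816396253753*t + 144833070514095*t^2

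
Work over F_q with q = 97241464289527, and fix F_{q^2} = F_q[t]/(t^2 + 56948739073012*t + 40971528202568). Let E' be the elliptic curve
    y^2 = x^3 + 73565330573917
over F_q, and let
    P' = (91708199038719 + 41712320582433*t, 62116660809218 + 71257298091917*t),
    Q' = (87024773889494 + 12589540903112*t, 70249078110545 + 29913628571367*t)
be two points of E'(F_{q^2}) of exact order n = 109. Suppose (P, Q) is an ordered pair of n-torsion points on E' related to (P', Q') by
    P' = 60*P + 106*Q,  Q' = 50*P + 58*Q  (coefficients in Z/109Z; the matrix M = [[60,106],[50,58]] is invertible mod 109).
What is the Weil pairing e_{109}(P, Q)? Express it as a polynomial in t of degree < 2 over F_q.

The 109-Weil pairing on E[109] over F_{97241464289527} is alternating-bilinear: e_{109}(P',Q') = e_{109}(P,Q)^det(M).
Inverting 33 mod 109: 76. Thus e_{109}(P,Q) = e(P',Q')^{76}.
Build f_{109,P'} and f_{109,Q'} via the 7-bit ladder of 109=1101101_2; evaluate at shifted divisors; quotient in F_{97241464289527^2}.
Miller gives e_{109}(P',Q') = 10470448216891 + 79006109777965*t in F_{97241464289527^2}.
(10470448216891 + 79006109777965*t)^{76} mod (97241464289527,f) = 31398373424087 + 91513937537289*t.

31398373424087 + 91513937537289*t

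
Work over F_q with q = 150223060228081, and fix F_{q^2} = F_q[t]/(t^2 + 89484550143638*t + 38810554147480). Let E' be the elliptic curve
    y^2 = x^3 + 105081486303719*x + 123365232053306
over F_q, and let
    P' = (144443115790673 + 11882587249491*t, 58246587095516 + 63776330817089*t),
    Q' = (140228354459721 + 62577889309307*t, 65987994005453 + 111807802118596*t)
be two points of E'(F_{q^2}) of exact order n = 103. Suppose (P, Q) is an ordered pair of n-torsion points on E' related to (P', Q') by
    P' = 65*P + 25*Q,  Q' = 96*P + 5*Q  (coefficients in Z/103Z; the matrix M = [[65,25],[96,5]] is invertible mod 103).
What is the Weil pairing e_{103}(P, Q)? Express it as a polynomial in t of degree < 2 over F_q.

92832467865878 + 10113311176843*t

e_{103} is bilinear + alternating on E[103], so e_{103}(65*P + 25*Q, 96*P + 5*Q) = e_{103}(P,Q)^(65*5-25*96).
65*5 - 25*96 = -2075; reduced mod 103: det = 88, inverse 48.
n = 103 = (1100111)_2 (7 bits, wt 5); accumulate f_{103,P'}(Q'+S)/f_{103,P'}(S) along the 6-step ladder.
e_{103}(P',Q') = 145224071434171 + 71017855256289*t.
e_{103}(P,Q) = (145224071434171 + 71017855256289*t)^{48} = 92832467865878 + 10113311176843*t.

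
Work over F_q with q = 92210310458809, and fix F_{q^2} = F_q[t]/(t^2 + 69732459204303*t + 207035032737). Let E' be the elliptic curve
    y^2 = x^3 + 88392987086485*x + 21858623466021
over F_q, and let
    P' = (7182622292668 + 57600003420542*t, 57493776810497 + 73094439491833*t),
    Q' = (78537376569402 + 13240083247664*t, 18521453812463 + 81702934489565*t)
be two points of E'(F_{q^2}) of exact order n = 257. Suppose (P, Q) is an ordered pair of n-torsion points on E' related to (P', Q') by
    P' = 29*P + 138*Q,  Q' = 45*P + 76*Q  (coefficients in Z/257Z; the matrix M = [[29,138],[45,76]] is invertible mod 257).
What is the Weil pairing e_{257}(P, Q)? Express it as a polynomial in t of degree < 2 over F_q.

e_{257} is bilinear + alternating on E[257], so e_{257}(29*P + 138*Q, 45*P + 76*Q) = e_{257}(P,Q)^(29*76-138*45).
det M = 29*76 - 138*45 = -4006 = 106 (mod 257); 106^{-1} = 177 (mod 257).
Build f_{257,P'} and f_{257,Q'} via the 9-bit ladder of 257=100000001_2; evaluate at shifted divisors; quotient in F_{92210310458809^2}.
So e_{257}(P',Q') = 29134984823288 + 29204589715759*t.
e_{257}(P,Q) = (29134984823288 + 29204589715759*t)^{177} = 67453373812890 + 45598346698751*t.

67453373812890 + 45598346698751*t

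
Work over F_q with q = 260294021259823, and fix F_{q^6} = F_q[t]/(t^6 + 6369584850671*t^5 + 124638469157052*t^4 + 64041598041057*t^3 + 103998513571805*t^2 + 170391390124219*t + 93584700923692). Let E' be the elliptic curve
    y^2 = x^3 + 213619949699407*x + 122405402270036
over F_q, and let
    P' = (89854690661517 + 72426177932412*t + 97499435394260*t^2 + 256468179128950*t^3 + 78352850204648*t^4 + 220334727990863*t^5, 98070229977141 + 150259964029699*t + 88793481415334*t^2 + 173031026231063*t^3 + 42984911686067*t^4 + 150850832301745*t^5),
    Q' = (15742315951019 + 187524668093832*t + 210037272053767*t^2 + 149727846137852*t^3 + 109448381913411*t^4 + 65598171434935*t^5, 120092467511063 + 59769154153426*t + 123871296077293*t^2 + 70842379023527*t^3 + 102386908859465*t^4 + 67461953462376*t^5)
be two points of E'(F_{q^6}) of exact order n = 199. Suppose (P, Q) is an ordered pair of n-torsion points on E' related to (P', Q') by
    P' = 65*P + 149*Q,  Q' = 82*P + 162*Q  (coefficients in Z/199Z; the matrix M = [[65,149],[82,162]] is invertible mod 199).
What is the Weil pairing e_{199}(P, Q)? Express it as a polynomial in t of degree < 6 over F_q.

173753163300679 + 88925540902769*t + 177427507159053*t^2 + 26723513495659*t^3 + 131401143493885*t^4 + 195052637459339*t^5

The 199-Weil pairing on E[199] over F_{260294021259823} is alternating-bilinear: e_{199}(P',Q') = e_{199}(P,Q)^det(M).
Hence e(P,Q) = e(P',Q')^{114} where 114 = 103^{-1} mod 199.
Miller loop for e_{199} over F_{260294021259823^6}: bits of 199 = 11000111; 7 double steps + 4 add steps, l/v at each.
The quotient is 43758563111506 + 185942594398923*t + 69244149622751*t^2 + 165323542619449*t^3 + 9958139033533*t^4 + 233693707481516*t^5.
e_{199}(P,Q) = (43758563111506 + 185942594398923*t + 69244149622751*t^2 + 165323542619449*t^3 + 9958139033533*t^4 + 233693707481516*t^5)^{114} = 173753163300679 + 88925540902769*t + 177427507159053*t^2 + 26723513495659*t^3 + 131401143493885*t^4 + 195052637459339*t^5.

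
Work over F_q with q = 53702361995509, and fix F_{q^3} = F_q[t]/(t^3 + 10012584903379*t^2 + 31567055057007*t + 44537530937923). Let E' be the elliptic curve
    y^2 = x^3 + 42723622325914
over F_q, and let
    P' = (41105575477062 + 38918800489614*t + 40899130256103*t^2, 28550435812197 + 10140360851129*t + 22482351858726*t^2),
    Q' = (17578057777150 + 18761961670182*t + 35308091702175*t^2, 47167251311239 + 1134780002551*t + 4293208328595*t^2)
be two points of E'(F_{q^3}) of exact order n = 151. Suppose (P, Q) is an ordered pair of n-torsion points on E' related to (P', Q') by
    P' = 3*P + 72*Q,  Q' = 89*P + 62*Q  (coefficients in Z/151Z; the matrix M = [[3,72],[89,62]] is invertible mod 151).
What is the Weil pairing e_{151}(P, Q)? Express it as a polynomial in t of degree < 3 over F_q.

e_{151}(aP+bQ,cP+dQ) = e_{151}(P,Q)^(ad-bc); with (a,b,c,d)=(3,72,89,62) this gives the det-151 law.
Inverting 120 mod 151: 112. Thus e_{151}(P,Q) = e(P',Q')^{112}.
Run Miller on y^2=x^3+42723622325914 over F_{53702361995509}: ladder 10010111 (8 bits); e = f_P(D_Q)/f_Q(D_P).
Result: e(P',Q') = 18445568285749 + 46073042527959*t + 52013957424556*t^2.
(18445568285749 + 46073042527959*t + 52013957424556*t^2)^{112} mod (53702361995509,f) = 39532980971537 + 43758350668280*t + 8854968121885*t^2.

39532980971537 + 43758350668280*t + 8854968121885*t^2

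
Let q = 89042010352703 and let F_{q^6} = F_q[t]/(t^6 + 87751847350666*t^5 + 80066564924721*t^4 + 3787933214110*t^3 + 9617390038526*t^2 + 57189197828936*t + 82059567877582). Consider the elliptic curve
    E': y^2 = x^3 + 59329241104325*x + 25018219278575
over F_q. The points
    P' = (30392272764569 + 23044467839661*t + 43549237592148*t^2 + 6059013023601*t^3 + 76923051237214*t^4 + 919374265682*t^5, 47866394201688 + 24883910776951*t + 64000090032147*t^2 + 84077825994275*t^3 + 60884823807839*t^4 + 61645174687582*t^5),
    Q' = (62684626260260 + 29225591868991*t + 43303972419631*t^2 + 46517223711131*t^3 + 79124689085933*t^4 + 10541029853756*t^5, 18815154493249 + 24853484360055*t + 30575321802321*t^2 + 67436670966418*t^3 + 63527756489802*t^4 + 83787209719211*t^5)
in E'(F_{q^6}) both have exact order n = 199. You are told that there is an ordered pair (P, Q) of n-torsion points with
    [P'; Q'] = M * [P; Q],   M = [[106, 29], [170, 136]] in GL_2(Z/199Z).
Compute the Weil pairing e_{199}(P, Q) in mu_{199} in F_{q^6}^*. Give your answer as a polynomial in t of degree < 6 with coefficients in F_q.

9029834949225 + 54218567345248*t + 47598524962821*t^2 + 86871112569207*t^3 + 76774795639222*t^4 + 3445269647956*t^5

Under M = [[106,29],[170,136]] in GL_2(Z/199), e_{199}(P',Q') = e_{199}(P,Q)^(106*136-29*170 mod 199).
Hence e(P,Q) = e(P',Q')^{3} where 3 = 133^{-1} mod 199.
n = 199 = (11000111)_2 (8 bits, wt 5); accumulate f_{199,P'}(Q'+S)/f_{199,P'}(S) along the 7-step ladder.
e_{199}(P',Q') = 67687926539665 + 1782560044414*t + 14431208912171*t^2 + 73332413811377*t^3 + 23084100907975*t^4 + 19924694200091*t^5.
Finally e_{199}(P,Q) = 9029834949225 + 54218567345248*t + 47598524962821*t^2 + 86871112569207*t^3 + 76774795639222*t^4 + 3445269647956*t^5.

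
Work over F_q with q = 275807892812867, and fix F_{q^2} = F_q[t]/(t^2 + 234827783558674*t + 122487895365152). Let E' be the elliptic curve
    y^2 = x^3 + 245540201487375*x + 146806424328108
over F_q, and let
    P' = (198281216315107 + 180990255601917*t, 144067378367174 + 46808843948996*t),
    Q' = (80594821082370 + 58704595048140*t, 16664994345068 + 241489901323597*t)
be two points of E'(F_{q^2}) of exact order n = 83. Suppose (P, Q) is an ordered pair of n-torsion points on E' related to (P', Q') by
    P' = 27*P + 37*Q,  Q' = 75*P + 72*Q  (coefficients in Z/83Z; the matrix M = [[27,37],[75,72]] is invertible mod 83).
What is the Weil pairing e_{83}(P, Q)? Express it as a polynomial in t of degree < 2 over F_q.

e_{83} is bilinear + alternating on E[83], so e_{83}(27*P + 37*Q, 75*P + 72*Q) = e_{83}(P,Q)^(27*72-37*75).
Hence e(P,Q) = e(P',Q')^{82} where 82 = 82^{-1} mod 83.
Run Miller on y^2=x^3+245540201487375*x+146806424328108 over F_{275807892812867}: ladder 1010011 (7 bits); e = f_P(D_Q)/f_Q(D_P).
So e_{83}(P',Q') = 4901456268387 + 70082212919009*t.
Finally e_{83}(P,Q) = 50056102432342 + 205725679893858*t.

50056102432342 + 205725679893858*t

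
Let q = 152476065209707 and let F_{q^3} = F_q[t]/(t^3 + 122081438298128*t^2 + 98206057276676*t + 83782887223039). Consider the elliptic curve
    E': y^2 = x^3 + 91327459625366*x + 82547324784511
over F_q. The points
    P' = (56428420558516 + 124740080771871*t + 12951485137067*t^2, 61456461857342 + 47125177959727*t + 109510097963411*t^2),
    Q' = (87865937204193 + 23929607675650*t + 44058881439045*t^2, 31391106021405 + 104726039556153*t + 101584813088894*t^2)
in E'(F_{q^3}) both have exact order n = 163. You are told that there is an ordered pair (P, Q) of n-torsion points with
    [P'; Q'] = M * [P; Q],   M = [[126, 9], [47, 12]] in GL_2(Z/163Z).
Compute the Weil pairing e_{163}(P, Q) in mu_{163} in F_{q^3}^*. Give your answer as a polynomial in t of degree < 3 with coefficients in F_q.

77108811635024 + 29557061736297*t + 107385430657446*t^2

The 163-Weil pairing on E[163] over F_{152476065209707} is alternating-bilinear: e_{163}(P',Q') = e_{163}(P,Q)^det(M).
det M = 126*12 - 9*47 = 1089 = 111 (mod 163); 111^{-1} = 47 (mod 163).
8-bit Miller (10100011) on E'/F_{152476065209707} with a'=91327459625366, b'=82547324784511: accumulate tangent/chord ratios at Q'+S and P'+S'.
e_{163}(P',Q') = 43657433328372 + 148743425091146*t + 94360032122391*t^2.
Finally e_{163}(P,Q) = 77108811635024 + 29557061736297*t + 107385430657446*t^2.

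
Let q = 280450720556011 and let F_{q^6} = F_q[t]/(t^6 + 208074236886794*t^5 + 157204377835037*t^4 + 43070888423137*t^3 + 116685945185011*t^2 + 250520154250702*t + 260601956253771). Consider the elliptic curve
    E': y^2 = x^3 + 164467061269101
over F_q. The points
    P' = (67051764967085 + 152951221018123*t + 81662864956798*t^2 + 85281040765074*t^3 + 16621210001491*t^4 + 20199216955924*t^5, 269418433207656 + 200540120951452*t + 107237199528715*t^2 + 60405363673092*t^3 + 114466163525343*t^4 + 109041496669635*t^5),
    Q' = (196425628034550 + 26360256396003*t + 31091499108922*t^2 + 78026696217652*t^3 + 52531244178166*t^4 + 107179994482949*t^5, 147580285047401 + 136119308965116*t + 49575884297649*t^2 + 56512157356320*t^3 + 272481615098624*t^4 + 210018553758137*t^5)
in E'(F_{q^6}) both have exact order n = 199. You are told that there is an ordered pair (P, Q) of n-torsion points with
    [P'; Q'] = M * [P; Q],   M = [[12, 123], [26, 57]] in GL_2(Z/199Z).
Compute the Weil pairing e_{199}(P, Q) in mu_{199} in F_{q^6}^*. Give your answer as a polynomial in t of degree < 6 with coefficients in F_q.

182671735286089 + 3571811334071*t + 237511394027406*t^2 + 167743875091772*t^3 + 115125675309988*t^4 + 27861683635594*t^5

Alternating bilinearity on E[199] (values in mu_{199} in F_{280450720556011^6}) gives e(P',Q') = e(P,Q)^det(M).
12*57 - 123*26 = -2514; reduced mod 199: det = 73, inverse 30.
Build f_{199,P'} and f_{199,Q'} via the 8-bit ladder of 199=11000111_2; evaluate at shifted divisors; quotient in F_{280450720556011^6}.
The quotient is 27506250471909 + 154662732983413*t + 84564068538090*t^2 + 8520615525607*t^3 + 165446364012374*t^4 + 87488569043863*t^5.
e_{199}(P,Q) = (27506250471909 + 154662732983413*t + 84564068538090*t^2 + 8520615525607*t^3 + 165446364012374*t^4 + 87488569043863*t^5)^{30} = 182671735286089 + 3571811334071*t + 237511394027406*t^2 + 167743875091772*t^3 + 115125675309988*t^4 + 27861683635594*t^5.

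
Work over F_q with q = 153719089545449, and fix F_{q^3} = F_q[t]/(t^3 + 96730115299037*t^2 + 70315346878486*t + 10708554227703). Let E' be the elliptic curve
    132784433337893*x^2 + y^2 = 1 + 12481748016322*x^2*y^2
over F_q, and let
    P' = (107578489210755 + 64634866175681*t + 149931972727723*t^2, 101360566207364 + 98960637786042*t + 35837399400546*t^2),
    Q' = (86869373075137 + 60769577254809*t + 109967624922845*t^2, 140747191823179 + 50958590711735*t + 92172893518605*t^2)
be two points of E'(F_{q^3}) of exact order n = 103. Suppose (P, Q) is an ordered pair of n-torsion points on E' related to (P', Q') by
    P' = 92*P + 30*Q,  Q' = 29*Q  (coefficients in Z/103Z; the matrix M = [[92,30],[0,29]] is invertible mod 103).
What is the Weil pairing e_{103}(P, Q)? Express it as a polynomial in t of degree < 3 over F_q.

Under M = [[92,30],[0,29]] in GL_2(Z/103), e_{103}(P',Q') = e_{103}(P,Q)^(92*29-30*0 mod 103).
Hence e(P,Q) = e(P',Q')^{72} where 72 = 93^{-1} mod 103.
Edwards->Montgomery: u=(1+y)/(1-y), v=u/x -> 121521466360968v^2=u^3+124179420406087u^2+u; then x_W=68505443716755u+101070574998427: y^2=x^3+58332069849530*x+38010868850348.
Miller loop for e_{103} over F_{153719089545449^3}: bits of 103 = 1100111; 6 double steps + 4 add steps, l/v at each.
f_P(D_Q)/f_Q(D_P) = 59264272947739 + 28744187901101*t + 60115188996053*t^2.
Thus e_{103}(P,Q) = 76241531400188 + 129490946994869*t + 115874615414593*t^2.

76241531400188 + 129490946994869*t + 115874615414593*t^2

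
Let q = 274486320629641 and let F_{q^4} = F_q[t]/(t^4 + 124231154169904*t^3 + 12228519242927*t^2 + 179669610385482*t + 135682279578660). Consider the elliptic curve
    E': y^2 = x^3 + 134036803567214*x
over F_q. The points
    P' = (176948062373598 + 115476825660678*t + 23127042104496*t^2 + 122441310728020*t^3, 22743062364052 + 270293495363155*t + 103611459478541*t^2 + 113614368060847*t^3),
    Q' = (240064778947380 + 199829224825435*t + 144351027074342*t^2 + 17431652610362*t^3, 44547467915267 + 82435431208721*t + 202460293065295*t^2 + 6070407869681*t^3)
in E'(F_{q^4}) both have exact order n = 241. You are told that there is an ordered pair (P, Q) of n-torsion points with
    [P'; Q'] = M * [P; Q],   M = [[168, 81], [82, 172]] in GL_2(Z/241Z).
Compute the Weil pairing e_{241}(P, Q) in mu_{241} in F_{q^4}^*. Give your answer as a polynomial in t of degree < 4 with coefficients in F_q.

e_{241} is bilinear + alternating on E[241], so e_{241}(168*P + 81*Q, 82*P + 172*Q) = e_{241}(P,Q)^(168*172-81*82).
168*172 - 81*82 = 22254; reduced mod 241: det = 82, inverse 97.
n = 241 = (11110001)_2 (8 bits, wt 5); accumulate f_{241,P'}(Q'+S)/f_{241,P'}(S) along the 7-step ladder.
e_{241}(P',Q') = 113890663435190 + 153067524256583*t + 102049593878218*t^2 + 194034970021238*t^3.
Raise to 97: e(P,Q) = 205739722263408 + 77827675071831*t + 244029871601971*t^2 + 184296400512108*t^3 in mu_{241}.

205739722263408 + 77827675071831*t + 244029871601971*t^2 + 184296400512108*t^3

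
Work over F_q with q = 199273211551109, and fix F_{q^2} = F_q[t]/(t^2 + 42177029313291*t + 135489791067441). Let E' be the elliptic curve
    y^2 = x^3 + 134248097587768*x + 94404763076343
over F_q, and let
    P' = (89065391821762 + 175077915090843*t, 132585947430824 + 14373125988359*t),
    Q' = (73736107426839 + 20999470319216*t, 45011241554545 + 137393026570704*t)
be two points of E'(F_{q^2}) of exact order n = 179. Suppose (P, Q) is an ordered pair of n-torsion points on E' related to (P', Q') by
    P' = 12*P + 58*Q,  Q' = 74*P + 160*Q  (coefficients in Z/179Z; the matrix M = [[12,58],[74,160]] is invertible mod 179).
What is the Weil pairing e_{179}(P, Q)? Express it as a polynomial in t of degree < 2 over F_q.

The 179-Weil pairing on E[179] over F_{199273211551109} is alternating-bilinear: e_{179}(P',Q') = e_{179}(P,Q)^det(M).
So e_{179}(P,Q) = e_{179}(P',Q')^{175}, since 134*175 = 1 mod 179.
Double-and-add over 10110011: 8-1 doublings, 5-1 additions; each step l_{T,T}/v_{2T} or l_{T,P'}/v at Q'+S for random S.
e_{179}(P',Q') = 131475310268095 + 178978248690739*t.
Hence e(P,Q) = 192879436613274 + 71469161191837*t in F_{199273211551109^2}^*.

192879436613274 + 71469161191837*t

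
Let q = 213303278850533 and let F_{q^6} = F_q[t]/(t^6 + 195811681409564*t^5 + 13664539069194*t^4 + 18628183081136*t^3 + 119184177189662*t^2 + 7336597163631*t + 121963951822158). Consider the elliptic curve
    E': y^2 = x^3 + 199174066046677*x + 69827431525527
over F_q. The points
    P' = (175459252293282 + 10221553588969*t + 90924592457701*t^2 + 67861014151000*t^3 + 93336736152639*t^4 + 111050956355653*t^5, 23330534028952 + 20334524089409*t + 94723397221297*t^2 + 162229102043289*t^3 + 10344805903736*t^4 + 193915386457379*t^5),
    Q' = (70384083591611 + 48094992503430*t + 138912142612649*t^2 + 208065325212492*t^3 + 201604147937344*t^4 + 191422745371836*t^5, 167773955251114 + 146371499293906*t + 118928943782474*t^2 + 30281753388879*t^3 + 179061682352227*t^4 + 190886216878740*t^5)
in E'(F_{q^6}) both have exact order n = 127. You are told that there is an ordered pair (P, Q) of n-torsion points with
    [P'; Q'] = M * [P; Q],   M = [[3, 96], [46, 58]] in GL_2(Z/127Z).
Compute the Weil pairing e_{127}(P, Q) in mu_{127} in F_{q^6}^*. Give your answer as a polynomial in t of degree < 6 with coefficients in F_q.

34254114609996 + 18386577603869*t + 28314002276521*t^2 + 102661334535468*t^3 + 200157039612239*t^4 + 77181412637487*t^5

e_{127} is bilinear + alternating on E[127], so e_{127}(3*P + 96*Q, 46*P + 58*Q) = e_{127}(P,Q)^(3*58-96*46).
3*58 - 96*46 = -4242; reduced mod 127: det = 76, inverse 122.
n = 127 = (1111111)_2 (7 bits, wt 7); accumulate f_{127,P'}(Q'+S)/f_{127,P'}(S) along the 6-step ladder.
Miller gives e_{127}(P',Q') = 31228951359156 + 171655991025396*t + 35114837517630*t^2 + 200215525740594*t^3 + 123086504333773*t^4 + 766496243204*t^5 in F_{213303278850533^6}.
Thus e_{127}(P,Q) = 34254114609996 + 18386577603869*t + 28314002276521*t^2 + 102661334535468*t^3 + 200157039612239*t^4 + 77181412637487*t^5.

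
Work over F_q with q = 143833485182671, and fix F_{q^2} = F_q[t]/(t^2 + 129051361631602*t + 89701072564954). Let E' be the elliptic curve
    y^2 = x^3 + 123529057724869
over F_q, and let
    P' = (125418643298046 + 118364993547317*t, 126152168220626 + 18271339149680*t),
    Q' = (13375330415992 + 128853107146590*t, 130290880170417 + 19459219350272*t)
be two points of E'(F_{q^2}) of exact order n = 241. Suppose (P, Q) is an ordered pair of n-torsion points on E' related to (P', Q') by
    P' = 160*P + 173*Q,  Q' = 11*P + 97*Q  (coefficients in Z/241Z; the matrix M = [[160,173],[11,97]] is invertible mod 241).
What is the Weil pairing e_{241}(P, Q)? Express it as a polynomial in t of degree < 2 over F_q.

27942814571068 + 8737633906447*t

Alternating bilinearity on E[241] (values in mu_{241} in F_{143833485182671^2}) gives e(P',Q') = e(P,Q)^det(M).
So e_{241}(P,Q) = e_{241}(P',Q')^{2}, since 121*2 = 1 mod 241.
Run Miller on y^2=x^3+123529057724869 over F_{143833485182671}: ladder 11110001 (8 bits); e = f_P(D_Q)/f_Q(D_P).
e_{241}(P',Q') = 3142902854126 + 31803041662343*t.
Hence e(P,Q) = 27942814571068 + 8737633906447*t in F_{143833485182671^2}^*.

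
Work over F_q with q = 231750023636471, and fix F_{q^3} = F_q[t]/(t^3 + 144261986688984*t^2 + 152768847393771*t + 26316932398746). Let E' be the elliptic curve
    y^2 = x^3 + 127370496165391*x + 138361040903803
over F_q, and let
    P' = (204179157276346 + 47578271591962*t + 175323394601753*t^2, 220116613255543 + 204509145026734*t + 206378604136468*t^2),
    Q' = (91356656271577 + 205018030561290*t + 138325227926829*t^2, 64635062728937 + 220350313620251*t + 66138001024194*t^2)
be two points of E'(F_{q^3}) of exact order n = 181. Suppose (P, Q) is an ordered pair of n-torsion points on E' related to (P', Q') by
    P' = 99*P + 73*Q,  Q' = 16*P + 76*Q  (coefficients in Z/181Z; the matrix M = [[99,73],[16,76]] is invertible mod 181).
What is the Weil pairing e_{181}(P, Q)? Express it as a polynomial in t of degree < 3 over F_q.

105866146797787 + 137690671774486*t + 210887268767681*t^2

Since e_{181}(P,P)=e_{181}(Q,Q)=1 and e_{181}(Q,P)=e_{181}(P,Q)^{-1}, expanding e_{181}(99*P + 73*Q,16*P + 76*Q) leaves e(P,Q)^det(M).
det(M) mod 181 = 21; its inverse in (Z/181)^* is 69 (check: 21*69 mod 181 = 1).
8-bit Miller (10110101) on E'/F_{231750023636471} with a'=127370496165391, b'=138361040903803: accumulate tangent/chord ratios at Q'+S and P'+S'.
The quotient is 220991496382982 + 41644057378704*t + 195079941330773*t^2.
Finally e_{181}(P,Q) = 105866146797787 + 137690671774486*t + 210887268767681*t^2.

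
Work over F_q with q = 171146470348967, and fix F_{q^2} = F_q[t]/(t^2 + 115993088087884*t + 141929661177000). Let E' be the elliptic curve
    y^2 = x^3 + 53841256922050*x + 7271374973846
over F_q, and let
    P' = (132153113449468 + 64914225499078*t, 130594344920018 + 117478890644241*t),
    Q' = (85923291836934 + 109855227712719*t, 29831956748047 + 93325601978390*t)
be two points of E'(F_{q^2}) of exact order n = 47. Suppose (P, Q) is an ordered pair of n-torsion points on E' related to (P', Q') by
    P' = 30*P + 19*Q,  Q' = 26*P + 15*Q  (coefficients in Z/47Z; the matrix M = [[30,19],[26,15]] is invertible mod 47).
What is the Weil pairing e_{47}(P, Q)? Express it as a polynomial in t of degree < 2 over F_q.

Since e_{47}(P,P)=e_{47}(Q,Q)=1 and e_{47}(Q,P)=e_{47}(P,Q)^{-1}, expanding e_{47}(30*P + 19*Q,26*P + 15*Q) leaves e(P,Q)^det(M).
det M = 30*15 - 19*26 = -44 = 3 (mod 47); 3^{-1} = 16 (mod 47).
Run Miller on y^2=x^3+53841256922050*x+7271374973846 over F_{171146470348967}: ladder 101111 (6 bits); e = f_P(D_Q)/f_Q(D_P).
Result: e(P',Q') = 129009938392561 + 55467134958656*t.
e_{47}(P,Q) = (129009938392561 + 55467134958656*t)^{16} = 157000270888166 + 37495286721898*t.

157000270888166 + 37495286721898*t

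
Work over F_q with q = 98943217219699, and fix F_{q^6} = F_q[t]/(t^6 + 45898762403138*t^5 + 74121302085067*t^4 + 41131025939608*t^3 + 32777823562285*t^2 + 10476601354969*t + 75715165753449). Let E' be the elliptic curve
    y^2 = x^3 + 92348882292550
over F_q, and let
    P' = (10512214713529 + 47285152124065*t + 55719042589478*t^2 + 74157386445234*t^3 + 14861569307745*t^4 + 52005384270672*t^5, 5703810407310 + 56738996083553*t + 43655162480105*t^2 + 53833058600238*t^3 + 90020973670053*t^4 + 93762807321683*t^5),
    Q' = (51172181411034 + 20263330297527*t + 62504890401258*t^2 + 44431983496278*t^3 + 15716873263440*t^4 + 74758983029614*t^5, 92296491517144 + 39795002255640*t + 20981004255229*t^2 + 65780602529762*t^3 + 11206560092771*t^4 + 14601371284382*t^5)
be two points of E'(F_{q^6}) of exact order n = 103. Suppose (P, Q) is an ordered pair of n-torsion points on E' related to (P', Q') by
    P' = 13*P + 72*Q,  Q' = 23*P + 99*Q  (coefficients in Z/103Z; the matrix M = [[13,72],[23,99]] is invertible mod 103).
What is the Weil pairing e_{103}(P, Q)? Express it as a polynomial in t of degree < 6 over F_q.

10024581654299 + 76915888284820*t + 80386016381257*t^2 + 23467375793821*t^3 + 40157885596738*t^4 + 22656140972927*t^5

e_{103} is bilinear + alternating on E[103], so e_{103}(13*P + 72*Q, 23*P + 99*Q) = e_{103}(P,Q)^(13*99-72*23).
det(M) mod 103 = 43; its inverse in (Z/103)^* is 12 (check: 43*12 mod 103 = 1).
n = 103 = (1100111)_2 (7 bits, wt 5); accumulate f_{103,P'}(Q'+S)/f_{103,P'}(S) along the 6-step ladder.
Miller gives e_{103}(P',Q') = 7850356504927 + 18727338856525*t + 40809574472367*t^2 + 54380112207348*t^3 + 44685496382885*t^4 + 61590678791199*t^5 in F_{98943217219699^6}.
Raise to 12: e(P,Q) = 10024581654299 + 76915888284820*t + 80386016381257*t^2 + 23467375793821*t^3 + 40157885596738*t^4 + 22656140972927*t^5 in mu_{103}.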